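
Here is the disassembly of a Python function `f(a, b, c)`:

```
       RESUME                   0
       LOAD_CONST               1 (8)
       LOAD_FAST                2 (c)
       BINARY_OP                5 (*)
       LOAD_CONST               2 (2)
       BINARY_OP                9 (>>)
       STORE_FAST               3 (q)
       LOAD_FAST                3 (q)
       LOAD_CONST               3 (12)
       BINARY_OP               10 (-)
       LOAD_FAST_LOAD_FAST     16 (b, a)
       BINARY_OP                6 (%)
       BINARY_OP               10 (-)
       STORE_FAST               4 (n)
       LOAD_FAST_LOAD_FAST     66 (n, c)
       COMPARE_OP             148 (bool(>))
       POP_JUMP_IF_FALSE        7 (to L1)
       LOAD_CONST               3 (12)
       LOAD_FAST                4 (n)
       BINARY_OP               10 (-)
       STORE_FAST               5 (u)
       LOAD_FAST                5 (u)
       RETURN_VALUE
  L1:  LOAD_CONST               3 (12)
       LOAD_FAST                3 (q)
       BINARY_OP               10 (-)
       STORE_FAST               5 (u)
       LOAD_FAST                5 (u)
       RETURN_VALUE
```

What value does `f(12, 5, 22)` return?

LOAD_CONST → push 8. Stack: [8]
LOAD_FAST c → push 22. Stack: [8, 22]
BINARY_OP * → 8 * 22 = 176. Stack: [176]
LOAD_CONST → push 2. Stack: [176, 2]
BINARY_OP >> → 176 >> 2 = 44. Stack: [44]
STORE_FAST q → q=44. Stack: []
LOAD_FAST q → push 44. Stack: [44]
LOAD_CONST → push 12. Stack: [44, 12]
BINARY_OP - → 44 - 12 = 32. Stack: [32]
LOAD_FAST_LOAD_FAST b,a → push 5,12. Stack: [32, 5, 12]
BINARY_OP % → 5 % 12 = 5. Stack: [32, 5]
BINARY_OP - → 32 - 5 = 27. Stack: [27]
STORE_FAST n → n=27. Stack: []
LOAD_FAST_LOAD_FAST n,c → push 27,22. Stack: [27, 22]
COMPARE_OP bool(>) → 27 vs 22 = True. Stack: [True]
POP_JUMP_IF_FALSE → pop True; no jump. Stack: []
LOAD_CONST → push 12. Stack: [12]
LOAD_FAST n → push 27. Stack: [12, 27]
BINARY_OP - → 12 - 27 = -15. Stack: [-15]
STORE_FAST u → u=-15. Stack: []
LOAD_FAST u → push -15. Stack: [-15]
RETURN_VALUE → return -15.

-15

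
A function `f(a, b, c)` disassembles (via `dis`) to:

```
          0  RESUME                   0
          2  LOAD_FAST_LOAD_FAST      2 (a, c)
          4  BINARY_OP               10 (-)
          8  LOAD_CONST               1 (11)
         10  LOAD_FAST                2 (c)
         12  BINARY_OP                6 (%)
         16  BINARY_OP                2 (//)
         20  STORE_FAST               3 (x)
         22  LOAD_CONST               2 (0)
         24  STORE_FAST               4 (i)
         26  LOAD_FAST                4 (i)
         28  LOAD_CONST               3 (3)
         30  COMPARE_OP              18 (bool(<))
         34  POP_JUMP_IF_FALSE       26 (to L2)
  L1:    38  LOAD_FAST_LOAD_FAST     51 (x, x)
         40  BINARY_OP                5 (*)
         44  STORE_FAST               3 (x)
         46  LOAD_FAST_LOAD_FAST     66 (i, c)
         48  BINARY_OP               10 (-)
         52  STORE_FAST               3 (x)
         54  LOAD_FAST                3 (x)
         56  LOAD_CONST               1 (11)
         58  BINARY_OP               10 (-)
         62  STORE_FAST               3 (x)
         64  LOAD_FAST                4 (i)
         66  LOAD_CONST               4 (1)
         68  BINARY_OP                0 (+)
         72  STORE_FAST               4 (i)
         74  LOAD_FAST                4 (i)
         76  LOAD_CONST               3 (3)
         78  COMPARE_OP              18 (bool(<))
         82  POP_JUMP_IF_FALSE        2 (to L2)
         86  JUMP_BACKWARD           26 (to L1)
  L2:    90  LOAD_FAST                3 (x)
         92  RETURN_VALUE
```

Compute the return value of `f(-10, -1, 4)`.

-13

LOAD_FAST_LOAD_FAST a,c → push -10,4
BINARY_OP - → -10 - 4 = -14
LOAD_CONST → push 11
LOAD_FAST c → push 4
BINARY_OP % → 11 % 4 = 3
BINARY_OP // → -14 // 3 = -5
STORE_FAST x → x=-5
LOAD_CONST → push 0
STORE_FAST i → i=0
LOAD_FAST i → push 0
LOAD_CONST → push 3
COMPARE_OP bool(<) → 0 vs 3 = True
POP_JUMP_IF_FALSE → pop True; no jump
LOAD_FAST_LOAD_FAST x,x → push -5,-5
BINARY_OP * → -5 * -5 = 25
STORE_FAST x → x=25
LOAD_FAST_LOAD_FAST i,c → push 0,4
BINARY_OP - → 0 - 4 = -4
STORE_FAST x → x=-4
LOAD_FAST x → push -4
LOAD_CONST → push 11
BINARY_OP - → -4 - 11 = -15
STORE_FAST x → x=-15
LOAD_FAST i → push 0
LOAD_CONST → push 1
BINARY_OP + → 0 + 1 = 1
STORE_FAST i → i=1
LOAD_FAST i → push 1
LOAD_CONST → push 3
COMPARE_OP bool(<) → 1 vs 3 = True
POP_JUMP_IF_FALSE → pop True; no jump
LOAD_FAST_LOAD_FAST x,x → push -15,-15
BINARY_OP * → -15 * -15 = 225
STORE_FAST x → x=225
LOAD_FAST_LOAD_FAST i,c → push 1,4
BINARY_OP - → 1 - 4 = -3
STORE_FAST x → x=-3
LOAD_FAST x → push -3
LOAD_CONST → push 11
BINARY_OP - → -3 - 11 = -14
STORE_FAST x → x=-14
LOAD_FAST i → push 1
LOAD_CONST → push 1
BINARY_OP + → 1 + 1 = 2
STORE_FAST i → i=2
LOAD_FAST i → push 2
LOAD_CONST → push 3
COMPARE_OP bool(<) → 2 vs 3 = True
POP_JUMP_IF_FALSE → pop True; no jump
LOAD_FAST_LOAD_FAST x,x → push -14,-14
BINARY_OP * → -14 * -14 = 196
STORE_FAST x → x=196
LOAD_FAST_LOAD_FAST i,c → push 2,4
BINARY_OP - → 2 - 4 = -2
STORE_FAST x → x=-2
LOAD_FAST x → push -2
LOAD_CONST → push 11
BINARY_OP - → -2 - 11 = -13
STORE_FAST x → x=-13
LOAD_FAST i → push 2
LOAD_CONST → push 1
BINARY_OP + → 2 + 1 = 3
STORE_FAST i → i=3
LOAD_FAST i → push 3
LOAD_CONST → push 3
COMPARE_OP bool(<) → 3 vs 3 = False
POP_JUMP_IF_FALSE → pop False; jump
LOAD_FAST x → push -13
RETURN_VALUE → return -13.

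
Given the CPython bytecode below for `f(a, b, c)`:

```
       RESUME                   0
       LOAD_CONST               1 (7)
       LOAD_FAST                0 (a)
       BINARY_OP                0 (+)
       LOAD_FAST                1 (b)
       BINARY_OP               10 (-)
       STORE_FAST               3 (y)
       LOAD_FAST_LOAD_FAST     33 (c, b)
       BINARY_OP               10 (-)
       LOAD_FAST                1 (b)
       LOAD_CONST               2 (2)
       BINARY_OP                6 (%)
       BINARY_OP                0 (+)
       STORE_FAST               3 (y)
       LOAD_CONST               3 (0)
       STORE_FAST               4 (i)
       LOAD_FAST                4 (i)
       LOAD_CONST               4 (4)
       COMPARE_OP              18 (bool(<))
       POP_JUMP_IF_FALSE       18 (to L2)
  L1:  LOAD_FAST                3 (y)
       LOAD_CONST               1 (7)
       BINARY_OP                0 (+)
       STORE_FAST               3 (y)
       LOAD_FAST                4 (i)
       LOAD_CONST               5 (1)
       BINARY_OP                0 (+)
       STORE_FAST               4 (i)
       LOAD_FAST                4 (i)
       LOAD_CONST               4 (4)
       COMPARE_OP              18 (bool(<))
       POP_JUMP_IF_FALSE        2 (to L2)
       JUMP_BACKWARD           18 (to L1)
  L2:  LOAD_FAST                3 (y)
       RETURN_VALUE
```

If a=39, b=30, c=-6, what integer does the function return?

LOAD_CONST → push 7
LOAD_FAST a → push 39
BINARY_OP + → 7 + 39 = 46
LOAD_FAST b → push 30
BINARY_OP - → 46 - 30 = 16
STORE_FAST y → y=16
LOAD_FAST_LOAD_FAST c,b → push -6,30
BINARY_OP - → -6 - 30 = -36
LOAD_FAST b → push 30
LOAD_CONST → push 2
BINARY_OP % → 30 % 2 = 0
BINARY_OP + → -36 + 0 = -36
STORE_FAST y → y=-36
LOAD_CONST → push 0
STORE_FAST i → i=0
LOAD_FAST i → push 0
LOAD_CONST → push 4
COMPARE_OP bool(<) → 0 vs 4 = True
POP_JUMP_IF_FALSE → pop True; no jump
LOAD_FAST y → push -36
LOAD_CONST → push 7
BINARY_OP + → -36 + 7 = -29
STORE_FAST y → y=-29
LOAD_FAST i → push 0
LOAD_CONST → push 1
BINARY_OP + → 0 + 1 = 1
STORE_FAST i → i=1
LOAD_FAST i → push 1
LOAD_CONST → push 4
COMPARE_OP bool(<) → 1 vs 4 = True
POP_JUMP_IF_FALSE → pop True; no jump
LOAD_FAST y → push -29
LOAD_CONST → push 7
BINARY_OP + → -29 + 7 = -22
STORE_FAST y → y=-22
LOAD_FAST i → push 1
LOAD_CONST → push 1
BINARY_OP + → 1 + 1 = 2
STORE_FAST i → i=2
LOAD_FAST i → push 2
LOAD_CONST → push 4
COMPARE_OP bool(<) → 2 vs 4 = True
POP_JUMP_IF_FALSE → pop True; no jump
LOAD_FAST y → push -22
LOAD_CONST → push 7
BINARY_OP + → -22 + 7 = -15
STORE_FAST y → y=-15
LOAD_FAST i → push 2
LOAD_CONST → push 1
BINARY_OP + → 2 + 1 = 3
STORE_FAST i → i=3
LOAD_FAST i → push 3
LOAD_CONST → push 4
COMPARE_OP bool(<) → 3 vs 4 = True
POP_JUMP_IF_FALSE → pop True; no jump
LOAD_FAST y → push -15
LOAD_CONST → push 7
BINARY_OP + → -15 + 7 = -8
STORE_FAST y → y=-8
LOAD_FAST i → push 3
LOAD_CONST → push 1
BINARY_OP + → 3 + 1 = 4
STORE_FAST i → i=4
LOAD_FAST i → push 4
LOAD_CONST → push 4
COMPARE_OP bool(<) → 4 vs 4 = False
POP_JUMP_IF_FALSE → pop False; jump
LOAD_FAST y → push -8
RETURN_VALUE → return -8.

-8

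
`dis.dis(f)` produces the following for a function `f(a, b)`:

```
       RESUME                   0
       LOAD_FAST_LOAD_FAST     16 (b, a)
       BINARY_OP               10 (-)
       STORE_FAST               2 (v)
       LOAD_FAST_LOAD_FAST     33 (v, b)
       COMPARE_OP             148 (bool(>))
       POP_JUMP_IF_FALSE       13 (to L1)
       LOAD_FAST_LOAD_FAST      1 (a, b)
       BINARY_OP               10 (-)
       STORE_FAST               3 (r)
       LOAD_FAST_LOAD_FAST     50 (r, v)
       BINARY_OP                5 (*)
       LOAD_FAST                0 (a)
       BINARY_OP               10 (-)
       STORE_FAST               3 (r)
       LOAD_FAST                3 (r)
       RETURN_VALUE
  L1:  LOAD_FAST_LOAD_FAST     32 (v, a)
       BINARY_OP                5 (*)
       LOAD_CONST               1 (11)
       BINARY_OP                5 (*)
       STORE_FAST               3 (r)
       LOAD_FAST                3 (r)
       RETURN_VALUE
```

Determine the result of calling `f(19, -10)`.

-6061

LOAD_FAST_LOAD_FAST b,a → push -10,19. Stack: [-10, 19]
BINARY_OP - → -10 - 19 = -29. Stack: [-29]
STORE_FAST v → v=-29. Stack: []
LOAD_FAST_LOAD_FAST v,b → push -29,-10. Stack: [-29, -10]
COMPARE_OP bool(>) → -29 vs -10 = False. Stack: [False]
POP_JUMP_IF_FALSE → pop False; jump. Stack: []
LOAD_FAST_LOAD_FAST v,a → push -29,19. Stack: [-29, 19]
BINARY_OP * → -29 * 19 = -551. Stack: [-551]
LOAD_CONST → push 11. Stack: [-551, 11]
BINARY_OP * → -551 * 11 = -6061. Stack: [-6061]
STORE_FAST r → r=-6061. Stack: []
LOAD_FAST r → push -6061. Stack: [-6061]
RETURN_VALUE → return -6061.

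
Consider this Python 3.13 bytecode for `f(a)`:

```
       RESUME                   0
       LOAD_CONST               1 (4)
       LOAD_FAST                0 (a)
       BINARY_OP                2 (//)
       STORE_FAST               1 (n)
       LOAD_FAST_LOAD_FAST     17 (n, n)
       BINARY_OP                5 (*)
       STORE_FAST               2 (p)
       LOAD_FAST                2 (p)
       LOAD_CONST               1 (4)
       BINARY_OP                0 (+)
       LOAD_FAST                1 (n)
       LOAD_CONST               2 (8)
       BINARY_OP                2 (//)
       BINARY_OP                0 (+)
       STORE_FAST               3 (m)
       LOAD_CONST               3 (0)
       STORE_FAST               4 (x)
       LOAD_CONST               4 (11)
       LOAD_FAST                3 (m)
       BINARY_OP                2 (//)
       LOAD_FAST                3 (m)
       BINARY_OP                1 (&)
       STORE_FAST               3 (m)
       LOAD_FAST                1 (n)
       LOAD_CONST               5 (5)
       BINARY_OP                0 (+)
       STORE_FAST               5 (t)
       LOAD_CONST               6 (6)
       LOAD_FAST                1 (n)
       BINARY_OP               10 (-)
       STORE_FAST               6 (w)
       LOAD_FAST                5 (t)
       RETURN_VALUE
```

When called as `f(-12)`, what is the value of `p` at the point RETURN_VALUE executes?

LOAD_CONST → push 4. Stack: [4]
LOAD_FAST a → push -12. Stack: [4, -12]
BINARY_OP // → 4 // -12 = -1. Stack: [-1]
STORE_FAST n → n=-1. Stack: []
LOAD_FAST_LOAD_FAST n,n → push -1,-1. Stack: [-1, -1]
BINARY_OP * → -1 * -1 = 1. Stack: [1]
STORE_FAST p → p=1. Stack: []
LOAD_FAST p → push 1. Stack: [1]
LOAD_CONST → push 4. Stack: [1, 4]
BINARY_OP + → 1 + 4 = 5. Stack: [5]
LOAD_FAST n → push -1. Stack: [5, -1]
LOAD_CONST → push 8. Stack: [5, -1, 8]
BINARY_OP // → -1 // 8 = -1. Stack: [5, -1]
BINARY_OP + → 5 + -1 = 4. Stack: [4]
STORE_FAST m → m=4. Stack: []
LOAD_CONST → push 0. Stack: [0]
STORE_FAST x → x=0. Stack: []
LOAD_CONST → push 11. Stack: [11]
LOAD_FAST m → push 4. Stack: [11, 4]
BINARY_OP // → 11 // 4 = 2. Stack: [2]
LOAD_FAST m → push 4. Stack: [2, 4]
BINARY_OP & → 2 & 4 = 0. Stack: [0]
STORE_FAST m → m=0. Stack: []
LOAD_FAST n → push -1. Stack: [-1]
LOAD_CONST → push 5. Stack: [-1, 5]
BINARY_OP + → -1 + 5 = 4. Stack: [4]
STORE_FAST t → t=4. Stack: []
LOAD_CONST → push 6. Stack: [6]
LOAD_FAST n → push -1. Stack: [6, -1]
BINARY_OP - → 6 - -1 = 7. Stack: [7]
STORE_FAST w → w=7. Stack: []
LOAD_FAST t → push 4. Stack: [4]
RETURN_VALUE → return 4.

1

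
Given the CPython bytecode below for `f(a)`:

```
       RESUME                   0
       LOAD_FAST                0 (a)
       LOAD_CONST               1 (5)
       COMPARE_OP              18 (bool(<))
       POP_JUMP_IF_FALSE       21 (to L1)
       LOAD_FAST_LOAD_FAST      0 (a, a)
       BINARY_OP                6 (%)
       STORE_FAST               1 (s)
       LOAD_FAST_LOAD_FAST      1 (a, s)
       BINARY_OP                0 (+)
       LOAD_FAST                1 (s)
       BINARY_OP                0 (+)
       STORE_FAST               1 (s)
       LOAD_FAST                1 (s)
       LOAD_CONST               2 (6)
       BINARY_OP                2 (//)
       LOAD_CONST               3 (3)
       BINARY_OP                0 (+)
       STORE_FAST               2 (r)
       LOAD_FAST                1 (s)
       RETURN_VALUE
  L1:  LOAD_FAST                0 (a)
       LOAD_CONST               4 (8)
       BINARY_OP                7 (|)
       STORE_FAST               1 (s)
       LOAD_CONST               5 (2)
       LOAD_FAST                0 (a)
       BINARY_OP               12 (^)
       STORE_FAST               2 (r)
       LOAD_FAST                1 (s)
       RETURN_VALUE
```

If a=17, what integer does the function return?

25

LOAD_FAST a → push 17. Stack: [17]
LOAD_CONST → push 5. Stack: [17, 5]
COMPARE_OP bool(<) → 17 vs 5 = False. Stack: [False]
POP_JUMP_IF_FALSE → pop False; jump. Stack: []
LOAD_FAST a → push 17. Stack: [17]
LOAD_CONST → push 8. Stack: [17, 8]
BINARY_OP | → 17 | 8 = 25. Stack: [25]
STORE_FAST s → s=25. Stack: []
LOAD_CONST → push 2. Stack: [2]
LOAD_FAST a → push 17. Stack: [2, 17]
BINARY_OP ^ → 2 ^ 17 = 19. Stack: [19]
STORE_FAST r → r=19. Stack: []
LOAD_FAST s → push 25. Stack: [25]
RETURN_VALUE → return 25.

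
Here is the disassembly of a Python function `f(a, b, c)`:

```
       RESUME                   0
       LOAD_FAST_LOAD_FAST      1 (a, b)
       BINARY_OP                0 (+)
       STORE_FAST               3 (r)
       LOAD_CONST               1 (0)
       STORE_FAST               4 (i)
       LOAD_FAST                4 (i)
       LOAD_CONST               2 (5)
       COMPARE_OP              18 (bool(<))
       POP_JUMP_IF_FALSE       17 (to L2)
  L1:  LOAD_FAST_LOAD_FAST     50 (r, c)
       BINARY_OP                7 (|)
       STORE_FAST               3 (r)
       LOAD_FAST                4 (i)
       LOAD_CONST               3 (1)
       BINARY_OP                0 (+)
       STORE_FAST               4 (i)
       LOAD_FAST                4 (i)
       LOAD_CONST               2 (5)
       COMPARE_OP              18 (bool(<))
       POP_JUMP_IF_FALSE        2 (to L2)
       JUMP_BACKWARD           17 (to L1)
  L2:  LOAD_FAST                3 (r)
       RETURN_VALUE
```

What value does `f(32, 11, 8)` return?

LOAD_FAST_LOAD_FAST a,b → push 32,11
BINARY_OP + → 32 + 11 = 43
STORE_FAST r → r=43
LOAD_CONST → push 0
STORE_FAST i → i=0
LOAD_FAST i → push 0
LOAD_CONST → push 5
COMPARE_OP bool(<) → 0 vs 5 = True
POP_JUMP_IF_FALSE → pop True; no jump
LOAD_FAST_LOAD_FAST r,c → push 43,8
BINARY_OP | → 43 | 8 = 43
STORE_FAST r → r=43
LOAD_FAST i → push 0
LOAD_CONST → push 1
BINARY_OP + → 0 + 1 = 1
STORE_FAST i → i=1
LOAD_FAST i → push 1
LOAD_CONST → push 5
COMPARE_OP bool(<) → 1 vs 5 = True
POP_JUMP_IF_FALSE → pop True; no jump
LOAD_FAST_LOAD_FAST r,c → push 43,8
BINARY_OP | → 43 | 8 = 43
STORE_FAST r → r=43
LOAD_FAST i → push 1
LOAD_CONST → push 1
BINARY_OP + → 1 + 1 = 2
STORE_FAST i → i=2
LOAD_FAST i → push 2
LOAD_CONST → push 5
COMPARE_OP bool(<) → 2 vs 5 = True
POP_JUMP_IF_FALSE → pop True; no jump
LOAD_FAST_LOAD_FAST r,c → push 43,8
BINARY_OP | → 43 | 8 = 43
STORE_FAST r → r=43
LOAD_FAST i → push 2
LOAD_CONST → push 1
BINARY_OP + → 2 + 1 = 3
STORE_FAST i → i=3
LOAD_FAST i → push 3
LOAD_CONST → push 5
COMPARE_OP bool(<) → 3 vs 5 = True
POP_JUMP_IF_FALSE → pop True; no jump
LOAD_FAST_LOAD_FAST r,c → push 43,8
BINARY_OP | → 43 | 8 = 43
STORE_FAST r → r=43
LOAD_FAST i → push 3
LOAD_CONST → push 1
BINARY_OP + → 3 + 1 = 4
STORE_FAST i → i=4
LOAD_FAST i → push 4
LOAD_CONST → push 5
COMPARE_OP bool(<) → 4 vs 5 = True
POP_JUMP_IF_FALSE → pop True; no jump
LOAD_FAST_LOAD_FAST r,c → push 43,8
BINARY_OP | → 43 | 8 = 43
STORE_FAST r → r=43
LOAD_FAST i → push 4
LOAD_CONST → push 1
BINARY_OP + → 4 + 1 = 5
STORE_FAST i → i=5
LOAD_FAST i → push 5
LOAD_CONST → push 5
COMPARE_OP bool(<) → 5 vs 5 = False
POP_JUMP_IF_FALSE → pop False; jump
LOAD_FAST r → push 43
RETURN_VALUE → return 43.

43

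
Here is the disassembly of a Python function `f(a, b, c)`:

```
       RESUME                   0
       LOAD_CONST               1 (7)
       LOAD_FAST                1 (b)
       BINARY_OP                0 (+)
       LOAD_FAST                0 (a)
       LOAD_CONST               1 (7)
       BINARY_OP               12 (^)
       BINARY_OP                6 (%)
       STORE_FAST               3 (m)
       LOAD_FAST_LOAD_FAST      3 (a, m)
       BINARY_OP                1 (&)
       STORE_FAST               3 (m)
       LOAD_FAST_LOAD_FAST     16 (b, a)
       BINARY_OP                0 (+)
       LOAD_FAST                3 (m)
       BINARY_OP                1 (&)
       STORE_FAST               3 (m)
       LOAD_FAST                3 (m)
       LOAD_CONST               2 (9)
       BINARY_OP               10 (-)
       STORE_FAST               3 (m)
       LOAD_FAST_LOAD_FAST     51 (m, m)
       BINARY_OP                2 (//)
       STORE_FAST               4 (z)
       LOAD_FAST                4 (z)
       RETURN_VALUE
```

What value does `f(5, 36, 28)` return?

LOAD_CONST → push 7. Stack: [7]
LOAD_FAST b → push 36. Stack: [7, 36]
BINARY_OP + → 7 + 36 = 43. Stack: [43]
LOAD_FAST a → push 5. Stack: [43, 5]
LOAD_CONST → push 7. Stack: [43, 5, 7]
BINARY_OP ^ → 5 ^ 7 = 2. Stack: [43, 2]
BINARY_OP % → 43 % 2 = 1. Stack: [1]
STORE_FAST m → m=1. Stack: []
LOAD_FAST_LOAD_FAST a,m → push 5,1. Stack: [5, 1]
BINARY_OP & → 5 & 1 = 1. Stack: [1]
STORE_FAST m → m=1. Stack: []
LOAD_FAST_LOAD_FAST b,a → push 36,5. Stack: [36, 5]
BINARY_OP + → 36 + 5 = 41. Stack: [41]
LOAD_FAST m → push 1. Stack: [41, 1]
BINARY_OP & → 41 & 1 = 1. Stack: [1]
STORE_FAST m → m=1. Stack: []
LOAD_FAST m → push 1. Stack: [1]
LOAD_CONST → push 9. Stack: [1, 9]
BINARY_OP - → 1 - 9 = -8. Stack: [-8]
STORE_FAST m → m=-8. Stack: []
LOAD_FAST_LOAD_FAST m,m → push -8,-8. Stack: [-8, -8]
BINARY_OP // → -8 // -8 = 1. Stack: [1]
STORE_FAST z → z=1. Stack: []
LOAD_FAST z → push 1. Stack: [1]
RETURN_VALUE → return 1.

1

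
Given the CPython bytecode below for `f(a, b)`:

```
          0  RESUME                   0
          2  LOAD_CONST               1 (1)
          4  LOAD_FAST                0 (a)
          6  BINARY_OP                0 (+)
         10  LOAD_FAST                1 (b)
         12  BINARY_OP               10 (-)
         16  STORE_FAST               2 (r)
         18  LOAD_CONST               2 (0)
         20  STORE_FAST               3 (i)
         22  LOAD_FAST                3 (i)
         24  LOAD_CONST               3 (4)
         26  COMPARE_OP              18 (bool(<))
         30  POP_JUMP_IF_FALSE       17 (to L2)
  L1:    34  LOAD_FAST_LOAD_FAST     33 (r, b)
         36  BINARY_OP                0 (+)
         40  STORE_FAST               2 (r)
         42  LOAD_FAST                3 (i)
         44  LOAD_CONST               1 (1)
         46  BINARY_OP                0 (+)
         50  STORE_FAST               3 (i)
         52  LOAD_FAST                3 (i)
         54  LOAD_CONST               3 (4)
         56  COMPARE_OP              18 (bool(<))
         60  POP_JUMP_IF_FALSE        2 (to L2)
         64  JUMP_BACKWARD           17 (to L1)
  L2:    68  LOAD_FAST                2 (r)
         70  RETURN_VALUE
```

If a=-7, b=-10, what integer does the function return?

LOAD_CONST → push 1. Stack: [1]
LOAD_FAST a → push -7. Stack: [1, -7]
BINARY_OP + → 1 + -7 = -6. Stack: [-6]
LOAD_FAST b → push -10. Stack: [-6, -10]
BINARY_OP - → -6 - -10 = 4. Stack: [4]
STORE_FAST r → r=4. Stack: []
LOAD_CONST → push 0. Stack: [0]
STORE_FAST i → i=0. Stack: []
LOAD_FAST i → push 0. Stack: [0]
LOAD_CONST → push 4. Stack: [0, 4]
COMPARE_OP bool(<) → 0 vs 4 = True. Stack: [True]
POP_JUMP_IF_FALSE → pop True; no jump. Stack: []
LOAD_FAST_LOAD_FAST r,b → push 4,-10. Stack: [4, -10]
BINARY_OP + → 4 + -10 = -6. Stack: [-6]
STORE_FAST r → r=-6. Stack: []
LOAD_FAST i → push 0. Stack: [0]
LOAD_CONST → push 1. Stack: [0, 1]
BINARY_OP + → 0 + 1 = 1. Stack: [1]
STORE_FAST i → i=1. Stack: []
LOAD_FAST i → push 1. Stack: [1]
LOAD_CONST → push 4. Stack: [1, 4]
COMPARE_OP bool(<) → 1 vs 4 = True. Stack: [True]
POP_JUMP_IF_FALSE → pop True; no jump. Stack: []
LOAD_FAST_LOAD_FAST r,b → push -6,-10. Stack: [-6, -10]
BINARY_OP + → -6 + -10 = -16. Stack: [-16]
STORE_FAST r → r=-16. Stack: []
LOAD_FAST i → push 1. Stack: [1]
LOAD_CONST → push 1. Stack: [1, 1]
BINARY_OP + → 1 + 1 = 2. Stack: [2]
STORE_FAST i → i=2. Stack: []
LOAD_FAST i → push 2. Stack: [2]
LOAD_CONST → push 4. Stack: [2, 4]
COMPARE_OP bool(<) → 2 vs 4 = True. Stack: [True]
POP_JUMP_IF_FALSE → pop True; no jump. Stack: []
LOAD_FAST_LOAD_FAST r,b → push -16,-10. Stack: [-16, -10]
BINARY_OP + → -16 + -10 = -26. Stack: [-26]
STORE_FAST r → r=-26. Stack: []
LOAD_FAST i → push 2. Stack: [2]
LOAD_CONST → push 1. Stack: [2, 1]
BINARY_OP + → 2 + 1 = 3. Stack: [3]
STORE_FAST i → i=3. Stack: []
LOAD_FAST i → push 3. Stack: [3]
LOAD_CONST → push 4. Stack: [3, 4]
COMPARE_OP bool(<) → 3 vs 4 = True. Stack: [True]
POP_JUMP_IF_FALSE → pop True; no jump. Stack: []
LOAD_FAST_LOAD_FAST r,b → push -26,-10. Stack: [-26, -10]
BINARY_OP + → -26 + -10 = -36. Stack: [-36]
STORE_FAST r → r=-36. Stack: []
LOAD_FAST i → push 3. Stack: [3]
LOAD_CONST → push 1. Stack: [3, 1]
BINARY_OP + → 3 + 1 = 4. Stack: [4]
STORE_FAST i → i=4. Stack: []
LOAD_FAST i → push 4. Stack: [4]
LOAD_CONST → push 4. Stack: [4, 4]
COMPARE_OP bool(<) → 4 vs 4 = False. Stack: [False]
POP_JUMP_IF_FALSE → pop False; jump. Stack: []
LOAD_FAST r → push -36. Stack: [-36]
RETURN_VALUE → return -36.

-36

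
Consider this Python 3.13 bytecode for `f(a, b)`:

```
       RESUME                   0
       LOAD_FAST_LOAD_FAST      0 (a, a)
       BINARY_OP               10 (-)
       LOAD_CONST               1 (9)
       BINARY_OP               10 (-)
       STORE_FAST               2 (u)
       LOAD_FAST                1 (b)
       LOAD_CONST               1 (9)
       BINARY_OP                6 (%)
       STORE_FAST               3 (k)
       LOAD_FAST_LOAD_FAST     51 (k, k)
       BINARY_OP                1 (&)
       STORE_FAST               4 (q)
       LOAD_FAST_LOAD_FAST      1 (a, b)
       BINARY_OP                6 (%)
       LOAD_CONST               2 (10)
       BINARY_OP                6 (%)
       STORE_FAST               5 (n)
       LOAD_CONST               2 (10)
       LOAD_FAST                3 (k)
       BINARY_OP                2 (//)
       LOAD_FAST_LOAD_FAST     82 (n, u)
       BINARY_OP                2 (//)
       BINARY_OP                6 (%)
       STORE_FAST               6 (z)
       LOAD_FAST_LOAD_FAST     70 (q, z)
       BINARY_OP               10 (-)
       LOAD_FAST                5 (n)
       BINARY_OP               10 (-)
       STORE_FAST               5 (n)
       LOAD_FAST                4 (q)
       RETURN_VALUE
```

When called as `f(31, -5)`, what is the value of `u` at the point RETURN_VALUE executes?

LOAD_FAST_LOAD_FAST a,a → push 31,31. Stack: [31, 31]
BINARY_OP - → 31 - 31 = 0. Stack: [0]
LOAD_CONST → push 9. Stack: [0, 9]
BINARY_OP - → 0 - 9 = -9. Stack: [-9]
STORE_FAST u → u=-9. Stack: []
LOAD_FAST b → push -5. Stack: [-5]
LOAD_CONST → push 9. Stack: [-5, 9]
BINARY_OP % → -5 % 9 = 4. Stack: [4]
STORE_FAST k → k=4. Stack: []
LOAD_FAST_LOAD_FAST k,k → push 4,4. Stack: [4, 4]
BINARY_OP & → 4 & 4 = 4. Stack: [4]
STORE_FAST q → q=4. Stack: []
LOAD_FAST_LOAD_FAST a,b → push 31,-5. Stack: [31, -5]
BINARY_OP % → 31 % -5 = -4. Stack: [-4]
LOAD_CONST → push 10. Stack: [-4, 10]
BINARY_OP % → -4 % 10 = 6. Stack: [6]
STORE_FAST n → n=6. Stack: []
LOAD_CONST → push 10. Stack: [10]
LOAD_FAST k → push 4. Stack: [10, 4]
BINARY_OP // → 10 // 4 = 2. Stack: [2]
LOAD_FAST_LOAD_FAST n,u → push 6,-9. Stack: [2, 6, -9]
BINARY_OP // → 6 // -9 = -1. Stack: [2, -1]
BINARY_OP % → 2 % -1 = 0. Stack: [0]
STORE_FAST z → z=0. Stack: []
LOAD_FAST_LOAD_FAST q,z → push 4,0. Stack: [4, 0]
BINARY_OP - → 4 - 0 = 4. Stack: [4]
LOAD_FAST n → push 6. Stack: [4, 6]
BINARY_OP - → 4 - 6 = -2. Stack: [-2]
STORE_FAST n → n=-2. Stack: []
LOAD_FAST q → push 4. Stack: [4]
RETURN_VALUE → return 4.

-9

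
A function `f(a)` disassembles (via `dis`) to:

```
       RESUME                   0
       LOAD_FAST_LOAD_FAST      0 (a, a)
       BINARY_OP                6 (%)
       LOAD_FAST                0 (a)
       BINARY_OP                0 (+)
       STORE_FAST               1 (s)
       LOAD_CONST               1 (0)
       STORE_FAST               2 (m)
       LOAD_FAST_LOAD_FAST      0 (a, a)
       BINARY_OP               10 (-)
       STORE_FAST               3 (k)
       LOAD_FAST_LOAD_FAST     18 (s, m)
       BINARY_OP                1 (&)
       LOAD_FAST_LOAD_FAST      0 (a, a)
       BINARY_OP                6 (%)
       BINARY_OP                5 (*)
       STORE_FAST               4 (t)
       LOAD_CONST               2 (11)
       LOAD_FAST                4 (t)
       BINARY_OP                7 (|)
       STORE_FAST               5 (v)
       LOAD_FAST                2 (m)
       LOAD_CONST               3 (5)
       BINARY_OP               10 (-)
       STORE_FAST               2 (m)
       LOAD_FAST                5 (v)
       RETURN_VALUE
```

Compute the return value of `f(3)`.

11

LOAD_FAST_LOAD_FAST a,a → push 3,3. Stack: [3, 3]
BINARY_OP % → 3 % 3 = 0. Stack: [0]
LOAD_FAST a → push 3. Stack: [0, 3]
BINARY_OP + → 0 + 3 = 3. Stack: [3]
STORE_FAST s → s=3. Stack: []
LOAD_CONST → push 0. Stack: [0]
STORE_FAST m → m=0. Stack: []
LOAD_FAST_LOAD_FAST a,a → push 3,3. Stack: [3, 3]
BINARY_OP - → 3 - 3 = 0. Stack: [0]
STORE_FAST k → k=0. Stack: []
LOAD_FAST_LOAD_FAST s,m → push 3,0. Stack: [3, 0]
BINARY_OP & → 3 & 0 = 0. Stack: [0]
LOAD_FAST_LOAD_FAST a,a → push 3,3. Stack: [0, 3, 3]
BINARY_OP % → 3 % 3 = 0. Stack: [0, 0]
BINARY_OP * → 0 * 0 = 0. Stack: [0]
STORE_FAST t → t=0. Stack: []
LOAD_CONST → push 11. Stack: [11]
LOAD_FAST t → push 0. Stack: [11, 0]
BINARY_OP | → 11 | 0 = 11. Stack: [11]
STORE_FAST v → v=11. Stack: []
LOAD_FAST m → push 0. Stack: [0]
LOAD_CONST → push 5. Stack: [0, 5]
BINARY_OP - → 0 - 5 = -5. Stack: [-5]
STORE_FAST m → m=-5. Stack: []
LOAD_FAST v → push 11. Stack: [11]
RETURN_VALUE → return 11.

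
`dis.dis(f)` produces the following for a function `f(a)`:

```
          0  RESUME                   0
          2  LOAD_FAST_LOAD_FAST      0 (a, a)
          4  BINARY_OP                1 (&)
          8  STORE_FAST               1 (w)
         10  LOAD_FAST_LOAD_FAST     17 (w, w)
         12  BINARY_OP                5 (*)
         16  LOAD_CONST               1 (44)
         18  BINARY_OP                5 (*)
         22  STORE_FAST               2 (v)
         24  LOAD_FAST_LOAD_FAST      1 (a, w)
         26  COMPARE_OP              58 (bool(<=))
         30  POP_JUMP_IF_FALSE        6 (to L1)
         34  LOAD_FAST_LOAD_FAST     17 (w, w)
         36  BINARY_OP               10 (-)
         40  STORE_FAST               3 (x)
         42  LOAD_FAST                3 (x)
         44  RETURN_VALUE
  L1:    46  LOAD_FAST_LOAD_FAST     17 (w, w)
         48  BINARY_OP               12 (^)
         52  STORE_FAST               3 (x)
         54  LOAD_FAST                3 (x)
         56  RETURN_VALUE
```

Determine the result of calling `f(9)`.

0

LOAD_FAST_LOAD_FAST a,a → push 9,9. Stack: [9, 9]
BINARY_OP & → 9 & 9 = 9. Stack: [9]
STORE_FAST w → w=9. Stack: []
LOAD_FAST_LOAD_FAST w,w → push 9,9. Stack: [9, 9]
BINARY_OP * → 9 * 9 = 81. Stack: [81]
LOAD_CONST → push 44. Stack: [81, 44]
BINARY_OP * → 81 * 44 = 3564. Stack: [3564]
STORE_FAST v → v=3564. Stack: []
LOAD_FAST_LOAD_FAST a,w → push 9,9. Stack: [9, 9]
COMPARE_OP bool(<=) → 9 vs 9 = True. Stack: [True]
POP_JUMP_IF_FALSE → pop True; no jump. Stack: []
LOAD_FAST_LOAD_FAST w,w → push 9,9. Stack: [9, 9]
BINARY_OP - → 9 - 9 = 0. Stack: [0]
STORE_FAST x → x=0. Stack: []
LOAD_FAST x → push 0. Stack: [0]
RETURN_VALUE → return 0.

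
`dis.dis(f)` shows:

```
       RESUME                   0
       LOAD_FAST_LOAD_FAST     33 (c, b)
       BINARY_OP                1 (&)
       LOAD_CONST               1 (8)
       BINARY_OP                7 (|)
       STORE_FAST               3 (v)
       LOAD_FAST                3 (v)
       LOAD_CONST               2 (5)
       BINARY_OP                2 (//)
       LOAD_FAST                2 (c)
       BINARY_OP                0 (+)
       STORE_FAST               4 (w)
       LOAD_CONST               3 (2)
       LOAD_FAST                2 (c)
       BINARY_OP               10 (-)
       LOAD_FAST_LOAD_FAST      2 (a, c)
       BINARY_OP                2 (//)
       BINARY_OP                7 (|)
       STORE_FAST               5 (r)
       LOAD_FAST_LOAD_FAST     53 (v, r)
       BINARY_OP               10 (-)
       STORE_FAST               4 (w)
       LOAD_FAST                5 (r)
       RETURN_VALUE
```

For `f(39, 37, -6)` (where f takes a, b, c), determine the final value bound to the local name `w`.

47

LOAD_FAST_LOAD_FAST c,b → push -6,37. Stack: [-6, 37]
BINARY_OP & → -6 & 37 = 32. Stack: [32]
LOAD_CONST → push 8. Stack: [32, 8]
BINARY_OP | → 32 | 8 = 40. Stack: [40]
STORE_FAST v → v=40. Stack: []
LOAD_FAST v → push 40. Stack: [40]
LOAD_CONST → push 5. Stack: [40, 5]
BINARY_OP // → 40 // 5 = 8. Stack: [8]
LOAD_FAST c → push -6. Stack: [8, -6]
BINARY_OP + → 8 + -6 = 2. Stack: [2]
STORE_FAST w → w=2. Stack: []
LOAD_CONST → push 2. Stack: [2]
LOAD_FAST c → push -6. Stack: [2, -6]
BINARY_OP - → 2 - -6 = 8. Stack: [8]
LOAD_FAST_LOAD_FAST a,c → push 39,-6. Stack: [8, 39, -6]
BINARY_OP // → 39 // -6 = -7. Stack: [8, -7]
BINARY_OP | → 8 | -7 = -7. Stack: [-7]
STORE_FAST r → r=-7. Stack: []
LOAD_FAST_LOAD_FAST v,r → push 40,-7. Stack: [40, -7]
BINARY_OP - → 40 - -7 = 47. Stack: [47]
STORE_FAST w → w=47. Stack: []
LOAD_FAST r → push -7. Stack: [-7]
RETURN_VALUE → return -7.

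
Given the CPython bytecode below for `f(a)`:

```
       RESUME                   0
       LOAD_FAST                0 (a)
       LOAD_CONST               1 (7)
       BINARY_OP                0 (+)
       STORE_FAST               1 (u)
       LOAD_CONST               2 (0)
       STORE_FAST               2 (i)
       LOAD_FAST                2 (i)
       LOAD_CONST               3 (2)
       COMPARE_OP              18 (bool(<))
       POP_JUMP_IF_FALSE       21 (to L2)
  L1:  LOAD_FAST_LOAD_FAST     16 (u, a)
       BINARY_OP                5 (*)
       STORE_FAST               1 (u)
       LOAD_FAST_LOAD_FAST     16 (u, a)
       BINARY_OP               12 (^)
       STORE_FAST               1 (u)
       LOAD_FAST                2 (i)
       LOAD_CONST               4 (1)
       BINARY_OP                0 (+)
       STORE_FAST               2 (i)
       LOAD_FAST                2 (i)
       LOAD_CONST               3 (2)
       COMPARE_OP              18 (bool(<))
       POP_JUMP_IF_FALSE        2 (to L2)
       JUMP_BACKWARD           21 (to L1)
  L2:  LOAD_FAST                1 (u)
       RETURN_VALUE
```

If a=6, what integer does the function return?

438

LOAD_FAST a → push 6. Stack: [6]
LOAD_CONST → push 7. Stack: [6, 7]
BINARY_OP + → 6 + 7 = 13. Stack: [13]
STORE_FAST u → u=13. Stack: []
LOAD_CONST → push 0. Stack: [0]
STORE_FAST i → i=0. Stack: []
LOAD_FAST i → push 0. Stack: [0]
LOAD_CONST → push 2. Stack: [0, 2]
COMPARE_OP bool(<) → 0 vs 2 = True. Stack: [True]
POP_JUMP_IF_FALSE → pop True; no jump. Stack: []
LOAD_FAST_LOAD_FAST u,a → push 13,6. Stack: [13, 6]
BINARY_OP * → 13 * 6 = 78. Stack: [78]
STORE_FAST u → u=78. Stack: []
LOAD_FAST_LOAD_FAST u,a → push 78,6. Stack: [78, 6]
BINARY_OP ^ → 78 ^ 6 = 72. Stack: [72]
STORE_FAST u → u=72. Stack: []
LOAD_FAST i → push 0. Stack: [0]
LOAD_CONST → push 1. Stack: [0, 1]
BINARY_OP + → 0 + 1 = 1. Stack: [1]
STORE_FAST i → i=1. Stack: []
LOAD_FAST i → push 1. Stack: [1]
LOAD_CONST → push 2. Stack: [1, 2]
COMPARE_OP bool(<) → 1 vs 2 = True. Stack: [True]
POP_JUMP_IF_FALSE → pop True; no jump. Stack: []
LOAD_FAST_LOAD_FAST u,a → push 72,6. Stack: [72, 6]
BINARY_OP * → 72 * 6 = 432. Stack: [432]
STORE_FAST u → u=432. Stack: []
LOAD_FAST_LOAD_FAST u,a → push 432,6. Stack: [432, 6]
BINARY_OP ^ → 432 ^ 6 = 438. Stack: [438]
STORE_FAST u → u=438. Stack: []
LOAD_FAST i → push 1. Stack: [1]
LOAD_CONST → push 1. Stack: [1, 1]
BINARY_OP + → 1 + 1 = 2. Stack: [2]
STORE_FAST i → i=2. Stack: []
LOAD_FAST i → push 2. Stack: [2]
LOAD_CONST → push 2. Stack: [2, 2]
COMPARE_OP bool(<) → 2 vs 2 = False. Stack: [False]
POP_JUMP_IF_FALSE → pop False; jump. Stack: []
LOAD_FAST u → push 438. Stack: [438]
RETURN_VALUE → return 438.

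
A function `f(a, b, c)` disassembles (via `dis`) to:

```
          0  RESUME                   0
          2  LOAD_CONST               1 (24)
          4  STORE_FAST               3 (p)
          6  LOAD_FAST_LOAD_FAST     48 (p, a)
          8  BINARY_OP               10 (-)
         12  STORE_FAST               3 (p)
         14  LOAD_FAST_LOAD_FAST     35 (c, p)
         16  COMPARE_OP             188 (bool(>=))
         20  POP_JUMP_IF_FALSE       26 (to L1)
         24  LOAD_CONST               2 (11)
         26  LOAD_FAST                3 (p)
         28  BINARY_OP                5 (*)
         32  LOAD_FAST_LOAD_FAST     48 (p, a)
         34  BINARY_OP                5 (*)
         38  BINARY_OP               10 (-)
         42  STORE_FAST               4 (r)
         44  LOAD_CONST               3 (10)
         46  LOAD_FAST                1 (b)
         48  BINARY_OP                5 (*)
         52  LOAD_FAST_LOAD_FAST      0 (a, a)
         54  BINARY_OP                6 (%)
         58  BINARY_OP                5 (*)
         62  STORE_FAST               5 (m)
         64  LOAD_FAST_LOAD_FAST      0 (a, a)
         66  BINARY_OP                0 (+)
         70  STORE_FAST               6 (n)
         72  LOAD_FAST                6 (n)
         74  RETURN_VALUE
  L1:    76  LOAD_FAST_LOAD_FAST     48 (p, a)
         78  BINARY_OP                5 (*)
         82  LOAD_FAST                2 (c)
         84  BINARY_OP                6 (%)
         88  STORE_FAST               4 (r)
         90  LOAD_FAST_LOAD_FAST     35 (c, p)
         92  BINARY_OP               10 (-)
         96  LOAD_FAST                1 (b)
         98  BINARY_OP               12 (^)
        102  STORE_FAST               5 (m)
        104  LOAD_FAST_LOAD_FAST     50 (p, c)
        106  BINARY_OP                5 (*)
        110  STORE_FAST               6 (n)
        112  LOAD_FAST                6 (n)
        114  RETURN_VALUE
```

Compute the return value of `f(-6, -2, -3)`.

-90

LOAD_CONST → push 24. Stack: [24]
STORE_FAST p → p=24. Stack: []
LOAD_FAST_LOAD_FAST p,a → push 24,-6. Stack: [24, -6]
BINARY_OP - → 24 - -6 = 30. Stack: [30]
STORE_FAST p → p=30. Stack: []
LOAD_FAST_LOAD_FAST c,p → push -3,30. Stack: [-3, 30]
COMPARE_OP bool(>=) → -3 vs 30 = False. Stack: [False]
POP_JUMP_IF_FALSE → pop False; jump. Stack: []
LOAD_FAST_LOAD_FAST p,a → push 30,-6. Stack: [30, -6]
BINARY_OP * → 30 * -6 = -180. Stack: [-180]
LOAD_FAST c → push -3. Stack: [-180, -3]
BINARY_OP % → -180 % -3 = 0. Stack: [0]
STORE_FAST r → r=0. Stack: []
LOAD_FAST_LOAD_FAST c,p → push -3,30. Stack: [-3, 30]
BINARY_OP - → -3 - 30 = -33. Stack: [-33]
LOAD_FAST b → push -2. Stack: [-33, -2]
BINARY_OP ^ → -33 ^ -2 = 33. Stack: [33]
STORE_FAST m → m=33. Stack: []
LOAD_FAST_LOAD_FAST p,c → push 30,-3. Stack: [30, -3]
BINARY_OP * → 30 * -3 = -90. Stack: [-90]
STORE_FAST n → n=-90. Stack: []
LOAD_FAST n → push -90. Stack: [-90]
RETURN_VALUE → return -90.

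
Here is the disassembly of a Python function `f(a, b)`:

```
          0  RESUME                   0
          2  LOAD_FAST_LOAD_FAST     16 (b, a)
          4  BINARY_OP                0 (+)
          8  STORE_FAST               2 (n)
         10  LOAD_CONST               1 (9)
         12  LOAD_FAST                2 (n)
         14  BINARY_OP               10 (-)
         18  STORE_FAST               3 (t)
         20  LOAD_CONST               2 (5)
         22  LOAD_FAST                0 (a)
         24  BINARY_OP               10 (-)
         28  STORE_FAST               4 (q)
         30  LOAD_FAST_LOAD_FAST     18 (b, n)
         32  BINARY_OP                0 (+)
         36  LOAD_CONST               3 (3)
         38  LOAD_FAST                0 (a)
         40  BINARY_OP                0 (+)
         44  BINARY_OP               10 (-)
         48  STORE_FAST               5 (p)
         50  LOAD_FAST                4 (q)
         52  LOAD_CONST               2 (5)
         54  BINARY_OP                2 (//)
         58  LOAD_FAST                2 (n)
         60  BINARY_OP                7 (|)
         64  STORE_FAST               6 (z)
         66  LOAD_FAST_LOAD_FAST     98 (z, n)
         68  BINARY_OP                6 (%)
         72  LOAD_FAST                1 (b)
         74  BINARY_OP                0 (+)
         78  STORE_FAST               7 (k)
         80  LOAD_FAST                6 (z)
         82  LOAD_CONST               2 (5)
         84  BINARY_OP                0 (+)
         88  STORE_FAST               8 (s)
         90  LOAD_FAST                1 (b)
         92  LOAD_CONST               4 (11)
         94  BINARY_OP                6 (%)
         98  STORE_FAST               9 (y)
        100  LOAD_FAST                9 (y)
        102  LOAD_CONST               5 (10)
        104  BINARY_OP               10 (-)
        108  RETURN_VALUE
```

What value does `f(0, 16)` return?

LOAD_FAST_LOAD_FAST b,a → push 16,0. Stack: [16, 0]
BINARY_OP + → 16 + 0 = 16. Stack: [16]
STORE_FAST n → n=16. Stack: []
LOAD_CONST → push 9. Stack: [9]
LOAD_FAST n → push 16. Stack: [9, 16]
BINARY_OP - → 9 - 16 = -7. Stack: [-7]
STORE_FAST t → t=-7. Stack: []
LOAD_CONST → push 5. Stack: [5]
LOAD_FAST a → push 0. Stack: [5, 0]
BINARY_OP - → 5 - 0 = 5. Stack: [5]
STORE_FAST q → q=5. Stack: []
LOAD_FAST_LOAD_FAST b,n → push 16,16. Stack: [16, 16]
BINARY_OP + → 16 + 16 = 32. Stack: [32]
LOAD_CONST → push 3. Stack: [32, 3]
LOAD_FAST a → push 0. Stack: [32, 3, 0]
BINARY_OP + → 3 + 0 = 3. Stack: [32, 3]
BINARY_OP - → 32 - 3 = 29. Stack: [29]
STORE_FAST p → p=29. Stack: []
LOAD_FAST q → push 5. Stack: [5]
LOAD_CONST → push 5. Stack: [5, 5]
BINARY_OP // → 5 // 5 = 1. Stack: [1]
LOAD_FAST n → push 16. Stack: [1, 16]
BINARY_OP | → 1 | 16 = 17. Stack: [17]
STORE_FAST z → z=17. Stack: []
LOAD_FAST_LOAD_FAST z,n → push 17,16. Stack: [17, 16]
BINARY_OP % → 17 % 16 = 1. Stack: [1]
LOAD_FAST b → push 16. Stack: [1, 16]
BINARY_OP + → 1 + 16 = 17. Stack: [17]
STORE_FAST k → k=17. Stack: []
LOAD_FAST z → push 17. Stack: [17]
LOAD_CONST → push 5. Stack: [17, 5]
BINARY_OP + → 17 + 5 = 22. Stack: [22]
STORE_FAST s → s=22. Stack: []
LOAD_FAST b → push 16. Stack: [16]
LOAD_CONST → push 11. Stack: [16, 11]
BINARY_OP % → 16 % 11 = 5. Stack: [5]
STORE_FAST y → y=5. Stack: []
LOAD_FAST y → push 5. Stack: [5]
LOAD_CONST → push 10. Stack: [5, 10]
BINARY_OP - → 5 - 10 = -5. Stack: [-5]
RETURN_VALUE → return -5.

-5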